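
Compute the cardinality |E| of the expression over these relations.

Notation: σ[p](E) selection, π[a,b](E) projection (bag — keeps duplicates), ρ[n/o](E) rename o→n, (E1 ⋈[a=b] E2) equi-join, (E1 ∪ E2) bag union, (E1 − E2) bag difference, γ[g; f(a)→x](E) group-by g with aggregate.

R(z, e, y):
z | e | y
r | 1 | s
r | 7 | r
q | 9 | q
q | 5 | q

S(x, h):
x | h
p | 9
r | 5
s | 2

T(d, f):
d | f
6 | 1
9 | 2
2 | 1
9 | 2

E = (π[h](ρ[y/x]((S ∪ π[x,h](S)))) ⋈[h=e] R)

Row counts bottom-up:
  S → 3
  S → 3
  π[x,h](S) → 3
  (S ∪ π[x,h](S)) → 6
  ρ[y/x]((S ∪ π[x,h](S))) → 6
  π[h](ρ[y/x]((S ∪ π[x,h](S)))) → 6
  R → 4
  (π[h](ρ[y/x]((S ∪ π[x,h](S)))) ⋈[h=e] R) → 4

|E| = 4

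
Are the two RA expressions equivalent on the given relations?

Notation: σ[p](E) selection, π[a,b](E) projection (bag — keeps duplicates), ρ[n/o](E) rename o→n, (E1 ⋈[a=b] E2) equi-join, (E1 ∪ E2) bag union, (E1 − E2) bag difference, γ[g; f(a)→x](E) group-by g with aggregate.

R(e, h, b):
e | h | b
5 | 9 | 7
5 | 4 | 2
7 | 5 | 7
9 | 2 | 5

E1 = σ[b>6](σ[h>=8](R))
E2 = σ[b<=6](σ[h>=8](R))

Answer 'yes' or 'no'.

E1 stepwise |·|:
  R → 4
  σ[h>=8](R) → 1
  σ[b>6](σ[h>=8](R)) → 1
E2 stepwise |·|:
  R → 4
  σ[h>=8](R) → 1
  σ[b<=6](σ[h>=8](R)) → 0

E1 result:
e | h | b
5 | 9 | 7
E2 result:
e | h | b
(0 rows)
Witness: (5, 9, 7) appears 1× in E1 but 0× in E2.

no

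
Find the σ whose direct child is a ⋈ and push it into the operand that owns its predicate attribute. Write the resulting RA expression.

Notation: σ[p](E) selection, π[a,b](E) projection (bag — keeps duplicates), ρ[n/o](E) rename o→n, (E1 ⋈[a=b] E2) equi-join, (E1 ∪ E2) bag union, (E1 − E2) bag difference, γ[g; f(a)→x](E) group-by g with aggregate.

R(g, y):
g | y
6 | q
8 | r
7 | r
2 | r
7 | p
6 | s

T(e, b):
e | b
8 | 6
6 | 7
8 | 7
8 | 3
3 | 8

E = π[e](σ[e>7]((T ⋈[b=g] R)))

σ filters on e, owned by the left side.
E' = π[e]((σ[e>7](T) ⋈[b=g] R))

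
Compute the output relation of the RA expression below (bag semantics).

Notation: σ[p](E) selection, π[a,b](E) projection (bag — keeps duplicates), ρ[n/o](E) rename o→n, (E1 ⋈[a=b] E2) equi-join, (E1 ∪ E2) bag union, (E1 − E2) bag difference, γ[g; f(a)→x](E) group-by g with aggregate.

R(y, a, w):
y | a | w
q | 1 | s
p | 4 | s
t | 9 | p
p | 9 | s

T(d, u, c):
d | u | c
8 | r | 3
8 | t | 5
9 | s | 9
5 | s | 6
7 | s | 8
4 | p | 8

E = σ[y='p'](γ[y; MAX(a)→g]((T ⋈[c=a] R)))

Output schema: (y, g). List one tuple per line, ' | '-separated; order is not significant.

Subexpression sizes:
  T → 6
  R → 4
  (T ⋈[c=a] R) → 2
  γ[y; MAX(a)→g]((T ⋈[c=a] R)) → 2
  σ[y='p'](γ[y; MAX(a)→g]((T ⋈[c=a] R))) → 1

== RESULT ==
y | g
p | 9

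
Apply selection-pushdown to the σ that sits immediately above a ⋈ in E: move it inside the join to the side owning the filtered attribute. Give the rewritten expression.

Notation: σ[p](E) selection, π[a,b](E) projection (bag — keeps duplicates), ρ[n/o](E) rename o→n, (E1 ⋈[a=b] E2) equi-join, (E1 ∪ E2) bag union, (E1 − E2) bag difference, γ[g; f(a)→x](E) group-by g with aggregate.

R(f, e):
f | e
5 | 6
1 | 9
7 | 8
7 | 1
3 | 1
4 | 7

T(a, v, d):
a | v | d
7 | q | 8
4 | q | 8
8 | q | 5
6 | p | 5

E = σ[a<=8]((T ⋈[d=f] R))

σ filters on a, owned by the left side.
E' = (σ[a<=8](T) ⋈[d=f] R)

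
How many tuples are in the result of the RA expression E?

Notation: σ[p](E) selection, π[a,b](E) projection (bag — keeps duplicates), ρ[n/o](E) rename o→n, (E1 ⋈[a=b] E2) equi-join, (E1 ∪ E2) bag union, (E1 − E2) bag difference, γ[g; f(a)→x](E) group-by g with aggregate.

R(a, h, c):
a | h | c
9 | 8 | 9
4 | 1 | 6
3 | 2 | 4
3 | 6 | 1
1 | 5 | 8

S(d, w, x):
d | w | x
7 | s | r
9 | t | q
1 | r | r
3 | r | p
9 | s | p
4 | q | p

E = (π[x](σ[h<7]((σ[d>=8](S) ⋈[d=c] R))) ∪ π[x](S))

Per-node cardinality:
  S → 6
  σ[d>=8](S) → 2
  R → 5
  (σ[d>=8](S) ⋈[d=c] R) → 2
  σ[h<7]((σ[d>=8](S) ⋈[d=c] R)) → 0
  π[x](σ[h<7]((σ[d>=8](S) ⋈[d=c] R))) → 0
  S → 6
  π[x](S) → 6
  (π[x](σ[h<7]((σ[d>=8](S) ⋈[d=c] R))) ∪ π[x](S)) → 6

|E| = 6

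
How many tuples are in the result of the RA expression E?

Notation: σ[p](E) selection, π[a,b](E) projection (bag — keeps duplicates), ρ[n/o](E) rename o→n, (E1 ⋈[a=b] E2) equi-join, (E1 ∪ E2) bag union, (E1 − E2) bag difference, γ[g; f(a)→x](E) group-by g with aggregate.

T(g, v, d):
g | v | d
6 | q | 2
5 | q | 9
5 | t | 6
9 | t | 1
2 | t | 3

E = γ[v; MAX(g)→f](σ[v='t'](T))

Per-node cardinality:
  T → 5
  σ[v='t'](T) → 3
  γ[v; MAX(g)→f](σ[v='t'](T)) → 1

|E| = 1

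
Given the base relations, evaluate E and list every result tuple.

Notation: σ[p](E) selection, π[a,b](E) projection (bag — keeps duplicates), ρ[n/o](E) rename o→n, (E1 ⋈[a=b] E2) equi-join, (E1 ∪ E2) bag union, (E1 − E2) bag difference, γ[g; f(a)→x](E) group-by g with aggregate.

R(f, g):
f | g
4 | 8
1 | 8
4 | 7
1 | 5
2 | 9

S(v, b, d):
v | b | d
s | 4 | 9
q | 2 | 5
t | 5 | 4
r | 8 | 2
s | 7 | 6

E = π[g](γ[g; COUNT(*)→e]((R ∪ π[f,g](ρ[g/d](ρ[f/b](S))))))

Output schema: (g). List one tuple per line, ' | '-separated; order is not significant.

Row counts bottom-up:
  R → 5
  S → 5
  ρ[f/b](S) → 5
  ρ[g/d](ρ[f/b](S)) → 5
  π[f,g](ρ[g/d](ρ[f/b](S))) → 5
  (R ∪ π[f,g](ρ[g/d](ρ[f/b](S)))) → 10
  γ[g; COUNT(*)→e]((R ∪ π[f,g](ρ[g/d](ρ[f/b](S))))) → 7
  π[g](γ[g; COUNT(*)→e]((R ∪ π[f,g](ρ[g/d](ρ[f/b](S)))))) → 7

== RESULT ==
g
2
4
5
6
7
8
9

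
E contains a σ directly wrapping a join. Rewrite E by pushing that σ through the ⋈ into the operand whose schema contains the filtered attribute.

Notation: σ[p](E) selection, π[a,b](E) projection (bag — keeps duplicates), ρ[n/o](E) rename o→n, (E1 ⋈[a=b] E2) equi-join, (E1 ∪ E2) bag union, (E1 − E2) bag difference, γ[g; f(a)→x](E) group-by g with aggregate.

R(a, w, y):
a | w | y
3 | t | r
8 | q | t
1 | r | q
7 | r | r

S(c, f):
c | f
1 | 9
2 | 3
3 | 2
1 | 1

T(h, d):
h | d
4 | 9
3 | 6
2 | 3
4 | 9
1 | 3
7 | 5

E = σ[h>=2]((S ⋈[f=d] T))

σ filters on h, owned by the right side.
E' = (S ⋈[f=d] σ[h>=2](T))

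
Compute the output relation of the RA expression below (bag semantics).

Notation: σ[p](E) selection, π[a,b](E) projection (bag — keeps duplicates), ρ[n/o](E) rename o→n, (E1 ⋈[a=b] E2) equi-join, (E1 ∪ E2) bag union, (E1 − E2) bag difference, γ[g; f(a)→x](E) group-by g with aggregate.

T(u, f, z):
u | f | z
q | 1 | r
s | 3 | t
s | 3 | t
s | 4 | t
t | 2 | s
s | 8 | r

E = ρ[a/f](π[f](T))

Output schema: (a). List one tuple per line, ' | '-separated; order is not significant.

Row counts bottom-up:
  T → 6
  π[f](T) → 6
  ρ[a/f](π[f](T)) → 6

== RESULT ==
a
1
2
3
3
4
8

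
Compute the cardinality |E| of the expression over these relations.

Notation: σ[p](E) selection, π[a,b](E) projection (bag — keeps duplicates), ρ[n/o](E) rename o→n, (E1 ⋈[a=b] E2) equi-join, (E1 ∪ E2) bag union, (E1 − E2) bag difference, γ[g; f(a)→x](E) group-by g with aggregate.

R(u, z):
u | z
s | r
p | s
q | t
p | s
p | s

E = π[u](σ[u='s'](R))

Subexpression sizes:
  R → 5
  σ[u='s'](R) → 1
  π[u](σ[u='s'](R)) → 1

|E| = 1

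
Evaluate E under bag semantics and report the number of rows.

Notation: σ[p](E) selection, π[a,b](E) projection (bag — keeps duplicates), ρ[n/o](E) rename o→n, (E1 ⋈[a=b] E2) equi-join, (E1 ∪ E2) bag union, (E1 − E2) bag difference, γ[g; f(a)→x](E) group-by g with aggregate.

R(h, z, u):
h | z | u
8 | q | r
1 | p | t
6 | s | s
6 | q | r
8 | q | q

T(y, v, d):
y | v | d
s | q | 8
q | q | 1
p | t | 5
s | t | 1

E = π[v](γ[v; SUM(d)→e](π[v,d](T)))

Subexpression sizes:
  T → 4
  π[v,d](T) → 4
  γ[v; SUM(d)→e](π[v,d](T)) → 2
  π[v](γ[v; SUM(d)→e](π[v,d](T))) → 2

|E| = 2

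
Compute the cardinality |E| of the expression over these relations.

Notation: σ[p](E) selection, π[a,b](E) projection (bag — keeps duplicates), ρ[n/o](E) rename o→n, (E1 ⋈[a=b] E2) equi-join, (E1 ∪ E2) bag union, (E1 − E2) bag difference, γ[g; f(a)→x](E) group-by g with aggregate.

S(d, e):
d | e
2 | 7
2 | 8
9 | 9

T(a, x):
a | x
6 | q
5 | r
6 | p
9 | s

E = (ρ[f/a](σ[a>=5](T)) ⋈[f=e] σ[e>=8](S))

Row counts bottom-up:
  T → 4
  σ[a>=5](T) → 4
  ρ[f/a](σ[a>=5](T)) → 4
  S → 3
  σ[e>=8](S) → 2
  (ρ[f/a](σ[a>=5](T)) ⋈[f=e] σ[e>=8](S)) → 1

|E| = 1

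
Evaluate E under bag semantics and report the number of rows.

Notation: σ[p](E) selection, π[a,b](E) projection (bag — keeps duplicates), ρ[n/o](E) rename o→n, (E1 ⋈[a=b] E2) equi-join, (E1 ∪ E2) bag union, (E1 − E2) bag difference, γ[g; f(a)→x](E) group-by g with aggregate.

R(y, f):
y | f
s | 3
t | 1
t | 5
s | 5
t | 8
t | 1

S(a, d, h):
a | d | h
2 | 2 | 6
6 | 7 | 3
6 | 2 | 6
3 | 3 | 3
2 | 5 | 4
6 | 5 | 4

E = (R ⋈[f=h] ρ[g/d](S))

Stepwise |·|:
  R → 6
  S → 6
  ρ[g/d](S) → 6
  (R ⋈[f=h] ρ[g/d](S)) → 2

|E| = 2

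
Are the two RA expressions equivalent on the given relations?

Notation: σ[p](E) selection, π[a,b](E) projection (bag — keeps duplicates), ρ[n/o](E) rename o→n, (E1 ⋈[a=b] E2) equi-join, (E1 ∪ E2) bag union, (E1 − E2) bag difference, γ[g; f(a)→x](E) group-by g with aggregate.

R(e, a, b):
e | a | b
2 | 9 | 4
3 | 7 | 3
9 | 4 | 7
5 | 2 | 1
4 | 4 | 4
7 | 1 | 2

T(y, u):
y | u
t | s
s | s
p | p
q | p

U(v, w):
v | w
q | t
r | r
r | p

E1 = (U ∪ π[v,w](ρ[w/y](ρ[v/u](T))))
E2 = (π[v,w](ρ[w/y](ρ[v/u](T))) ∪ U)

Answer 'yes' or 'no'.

E1 per-node cardinality:
  U → 3
  T → 4
  ρ[v/u](T) → 4
  ρ[w/y](ρ[v/u](T)) → 4
  π[v,w](ρ[w/y](ρ[v/u](T))) → 4
  (U ∪ π[v,w](ρ[w/y](ρ[v/u](T)))) → 7
E2 per-node cardinality:
  T → 4
  ρ[v/u](T) → 4
  ρ[w/y](ρ[v/u](T)) → 4
  π[v,w](ρ[w/y](ρ[v/u](T))) → 4
  U → 3
  (π[v,w](ρ[w/y](ρ[v/u](T))) ∪ U) → 7

E1 and E2 produce the same multiset:
v | w
p | p
p | q
q | t
r | p
r | r
s | s
s | t

yes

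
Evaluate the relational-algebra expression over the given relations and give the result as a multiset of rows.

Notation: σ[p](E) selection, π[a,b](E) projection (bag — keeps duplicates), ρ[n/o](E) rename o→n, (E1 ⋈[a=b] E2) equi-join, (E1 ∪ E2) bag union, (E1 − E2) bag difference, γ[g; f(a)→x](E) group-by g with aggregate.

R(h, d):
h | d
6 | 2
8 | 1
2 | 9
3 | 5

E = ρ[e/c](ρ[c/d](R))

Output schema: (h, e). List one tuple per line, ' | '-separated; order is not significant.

Per-node cardinality:
  R → 4
  ρ[c/d](R) → 4
  ρ[e/c](ρ[c/d](R)) → 4

== RESULT ==
h | e
2 | 9
3 | 5
6 | 2
8 | 1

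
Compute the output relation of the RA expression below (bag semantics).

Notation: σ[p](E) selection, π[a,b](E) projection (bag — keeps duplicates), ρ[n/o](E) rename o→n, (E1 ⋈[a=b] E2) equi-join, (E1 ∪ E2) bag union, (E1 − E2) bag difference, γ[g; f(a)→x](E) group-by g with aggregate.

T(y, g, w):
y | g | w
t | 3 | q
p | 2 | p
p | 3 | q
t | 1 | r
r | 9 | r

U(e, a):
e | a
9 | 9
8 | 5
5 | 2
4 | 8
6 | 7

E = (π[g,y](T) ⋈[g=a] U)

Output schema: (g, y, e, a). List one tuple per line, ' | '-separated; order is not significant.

Per-node cardinality:
  T → 5
  π[g,y](T) → 5
  U → 5
  (π[g,y](T) ⋈[g=a] U) → 2

== RESULT ==
g | y | e | a
2 | p | 5 | 2
9 | r | 9 | 9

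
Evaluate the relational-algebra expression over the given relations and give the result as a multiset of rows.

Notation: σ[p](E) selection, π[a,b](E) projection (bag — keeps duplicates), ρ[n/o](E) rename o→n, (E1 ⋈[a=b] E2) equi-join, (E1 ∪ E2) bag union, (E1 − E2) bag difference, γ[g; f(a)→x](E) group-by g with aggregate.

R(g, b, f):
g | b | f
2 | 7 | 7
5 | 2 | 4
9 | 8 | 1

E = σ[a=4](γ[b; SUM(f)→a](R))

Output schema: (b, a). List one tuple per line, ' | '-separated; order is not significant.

Row counts bottom-up:
  R → 3
  γ[b; SUM(f)→a](R) → 3
  σ[a=4](γ[b; SUM(f)→a](R)) → 1

== RESULT ==
b | a
2 | 4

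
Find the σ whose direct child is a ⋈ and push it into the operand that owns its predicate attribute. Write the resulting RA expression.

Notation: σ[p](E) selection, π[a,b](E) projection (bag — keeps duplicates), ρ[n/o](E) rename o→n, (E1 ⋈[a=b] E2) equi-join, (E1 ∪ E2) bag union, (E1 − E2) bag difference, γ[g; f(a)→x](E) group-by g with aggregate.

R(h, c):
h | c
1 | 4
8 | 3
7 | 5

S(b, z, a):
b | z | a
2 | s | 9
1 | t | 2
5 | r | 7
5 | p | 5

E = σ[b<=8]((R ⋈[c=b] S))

σ filters on b, owned by the right side.
E' = (R ⋈[c=b] σ[b<=8](S))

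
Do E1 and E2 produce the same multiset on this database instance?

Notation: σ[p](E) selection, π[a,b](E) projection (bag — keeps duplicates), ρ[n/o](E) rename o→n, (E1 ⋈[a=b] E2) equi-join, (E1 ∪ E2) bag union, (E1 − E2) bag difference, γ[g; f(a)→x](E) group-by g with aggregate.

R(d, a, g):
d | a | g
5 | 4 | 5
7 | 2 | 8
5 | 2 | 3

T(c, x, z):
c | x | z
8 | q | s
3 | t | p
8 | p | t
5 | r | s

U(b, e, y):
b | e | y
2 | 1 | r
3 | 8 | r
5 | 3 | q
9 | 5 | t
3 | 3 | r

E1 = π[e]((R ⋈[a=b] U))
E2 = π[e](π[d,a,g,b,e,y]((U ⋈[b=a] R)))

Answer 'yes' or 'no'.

E1 row counts bottom-up:
  R → 3
  U → 5
  (R ⋈[a=b] U) → 2
  π[e]((R ⋈[a=b] U)) → 2
E2 row counts bottom-up:
  U → 5
  R → 3
  (U ⋈[b=a] R) → 2
  π[d,a,g,b,e,y]((U ⋈[b=a] R)) → 2
  π[e](π[d,a,g,b,e,y]((U ⋈[b=a] R))) → 2

E1 and E2 produce the same multiset:
e
1
1

yes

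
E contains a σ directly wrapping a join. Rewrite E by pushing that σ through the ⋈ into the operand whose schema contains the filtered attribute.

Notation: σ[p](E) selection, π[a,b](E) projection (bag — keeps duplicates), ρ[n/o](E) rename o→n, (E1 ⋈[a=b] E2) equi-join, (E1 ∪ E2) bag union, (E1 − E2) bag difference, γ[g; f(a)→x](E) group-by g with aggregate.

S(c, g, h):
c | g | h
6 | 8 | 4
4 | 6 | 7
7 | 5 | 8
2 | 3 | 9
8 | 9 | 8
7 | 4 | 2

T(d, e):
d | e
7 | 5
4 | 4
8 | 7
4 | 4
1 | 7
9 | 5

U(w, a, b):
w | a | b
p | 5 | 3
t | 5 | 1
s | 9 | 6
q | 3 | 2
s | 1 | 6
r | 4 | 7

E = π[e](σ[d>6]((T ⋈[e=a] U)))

σ filters on d, owned by the left side.
E' = π[e]((σ[d>6](T) ⋈[e=a] U))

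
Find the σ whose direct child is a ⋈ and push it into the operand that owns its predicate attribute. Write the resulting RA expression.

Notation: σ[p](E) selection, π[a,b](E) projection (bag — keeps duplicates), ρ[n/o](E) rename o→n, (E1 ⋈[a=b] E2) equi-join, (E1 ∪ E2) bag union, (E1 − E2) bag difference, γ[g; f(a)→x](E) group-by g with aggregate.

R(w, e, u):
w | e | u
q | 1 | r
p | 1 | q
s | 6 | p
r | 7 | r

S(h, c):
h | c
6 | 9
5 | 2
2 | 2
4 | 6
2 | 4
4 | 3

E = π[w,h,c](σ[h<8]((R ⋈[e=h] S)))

σ filters on h, owned by the right side.
E' = π[w,h,c]((R ⋈[e=h] σ[h<8](S)))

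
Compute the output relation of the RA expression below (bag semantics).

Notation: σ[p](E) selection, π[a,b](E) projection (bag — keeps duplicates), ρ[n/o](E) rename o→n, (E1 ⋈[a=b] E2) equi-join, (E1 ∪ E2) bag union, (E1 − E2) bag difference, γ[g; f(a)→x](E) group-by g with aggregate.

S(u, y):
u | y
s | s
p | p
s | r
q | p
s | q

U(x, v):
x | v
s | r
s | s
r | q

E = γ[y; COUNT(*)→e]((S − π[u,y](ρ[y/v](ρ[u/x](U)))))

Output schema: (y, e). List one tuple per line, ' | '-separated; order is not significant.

Subexpression sizes:
  S → 5
  U → 3
  ρ[u/x](U) → 3
  ρ[y/v](ρ[u/x](U)) → 3
  π[u,y](ρ[y/v](ρ[u/x](U))) → 3
  (S − π[u,y](ρ[y/v](ρ[u/x](U)))) → 3
  γ[y; COUNT(*)→e]((S − π[u,y](ρ[y/v](ρ[u/x](U))))) → 2

== RESULT ==
y | e
p | 2
q | 1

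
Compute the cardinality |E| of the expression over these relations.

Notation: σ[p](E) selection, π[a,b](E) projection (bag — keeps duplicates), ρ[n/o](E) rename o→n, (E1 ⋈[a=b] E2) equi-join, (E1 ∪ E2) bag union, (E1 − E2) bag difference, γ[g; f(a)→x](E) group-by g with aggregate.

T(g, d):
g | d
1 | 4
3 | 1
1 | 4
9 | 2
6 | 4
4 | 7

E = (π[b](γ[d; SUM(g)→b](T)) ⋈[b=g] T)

Subexpression sizes:
  T → 6
  γ[d; SUM(g)→b](T) → 4
  π[b](γ[d; SUM(g)→b](T)) → 4
  T → 6
  (π[b](γ[d; SUM(g)→b](T)) ⋈[b=g] T) → 3

|E| = 3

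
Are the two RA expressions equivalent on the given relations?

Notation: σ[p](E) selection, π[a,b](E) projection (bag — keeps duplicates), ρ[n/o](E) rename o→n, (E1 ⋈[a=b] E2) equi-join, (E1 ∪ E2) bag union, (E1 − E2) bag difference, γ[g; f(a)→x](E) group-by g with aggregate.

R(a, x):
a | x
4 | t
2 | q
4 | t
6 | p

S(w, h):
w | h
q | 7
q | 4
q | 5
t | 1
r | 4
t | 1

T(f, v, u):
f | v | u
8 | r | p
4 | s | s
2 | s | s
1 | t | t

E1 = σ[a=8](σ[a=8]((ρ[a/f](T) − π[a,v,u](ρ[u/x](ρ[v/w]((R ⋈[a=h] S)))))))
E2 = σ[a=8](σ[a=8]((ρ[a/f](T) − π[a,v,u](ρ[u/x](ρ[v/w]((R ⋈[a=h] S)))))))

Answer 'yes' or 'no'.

E1 per-node cardinality:
  T → 4
  ρ[a/f](T) → 4
  R → 4
  S → 6
  (R ⋈[a=h] S) → 4
  ρ[v/w]((R ⋈[a=h] S)) → 4
  ρ[u/x](ρ[v/w]((R ⋈[a=h] S))) → 4
  π[a,v,u](ρ[u/x](ρ[v/w]((R ⋈[a=h] S)))) → 4
  (ρ[a/f](T) − π[a,v,u](ρ[u/x](ρ[v/w]((R ⋈[a=h] S))))) → 4
  σ[a=8]((ρ[a/f](T) − π[a,v,u](ρ[u/x](ρ[v/w]((R ⋈[a=h] S)))))) → 1
  σ[a=8](σ[a=8]((ρ[a/f](T) − π[a,v,u](ρ[u/x](ρ[v/w]((R ⋈[a=h] S))))))) → 1
E2 per-node cardinality:
  T → 4
  ρ[a/f](T) → 4
  R → 4
  S → 6
  (R ⋈[a=h] S) → 4
  ρ[v/w]((R ⋈[a=h] S)) → 4
  ρ[u/x](ρ[v/w]((R ⋈[a=h] S))) → 4
  π[a,v,u](ρ[u/x](ρ[v/w]((R ⋈[a=h] S)))) → 4
  (ρ[a/f](T) − π[a,v,u](ρ[u/x](ρ[v/w]((R ⋈[a=h] S))))) → 4
  σ[a=8]((ρ[a/f](T) − π[a,v,u](ρ[u/x](ρ[v/w]((R ⋈[a=h] S)))))) → 1
  σ[a=8](σ[a=8]((ρ[a/f](T) − π[a,v,u](ρ[u/x](ρ[v/w]((R ⋈[a=h] S))))))) → 1

E1 and E2 produce the same multiset:
a | v | u
8 | r | p

yes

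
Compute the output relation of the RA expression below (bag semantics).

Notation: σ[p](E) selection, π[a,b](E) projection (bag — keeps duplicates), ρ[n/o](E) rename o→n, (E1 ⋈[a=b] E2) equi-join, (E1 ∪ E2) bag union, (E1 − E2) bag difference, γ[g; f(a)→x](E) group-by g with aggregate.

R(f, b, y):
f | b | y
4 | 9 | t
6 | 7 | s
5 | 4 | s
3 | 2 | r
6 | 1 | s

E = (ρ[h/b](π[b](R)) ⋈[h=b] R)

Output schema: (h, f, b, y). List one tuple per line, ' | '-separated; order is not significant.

Subexpression sizes:
  R → 5
  π[b](R) → 5
  ρ[h/b](π[b](R)) → 5
  R → 5
  (ρ[h/b](π[b](R)) ⋈[h=b] R) → 5

== RESULT ==
h | f | b | y
1 | 6 | 1 | s
2 | 3 | 2 | r
4 | 5 | 4 | s
7 | 6 | 7 | s
9 | 4 | 9 | t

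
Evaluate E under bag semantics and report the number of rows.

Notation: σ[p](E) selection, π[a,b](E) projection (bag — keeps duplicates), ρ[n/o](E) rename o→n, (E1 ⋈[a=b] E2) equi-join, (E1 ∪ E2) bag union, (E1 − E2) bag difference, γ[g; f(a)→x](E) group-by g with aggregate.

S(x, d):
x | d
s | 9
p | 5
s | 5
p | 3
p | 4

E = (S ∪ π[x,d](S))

Row counts bottom-up:
  S → 5
  S → 5
  π[x,d](S) → 5
  (S ∪ π[x,d](S)) → 10

|E| = 10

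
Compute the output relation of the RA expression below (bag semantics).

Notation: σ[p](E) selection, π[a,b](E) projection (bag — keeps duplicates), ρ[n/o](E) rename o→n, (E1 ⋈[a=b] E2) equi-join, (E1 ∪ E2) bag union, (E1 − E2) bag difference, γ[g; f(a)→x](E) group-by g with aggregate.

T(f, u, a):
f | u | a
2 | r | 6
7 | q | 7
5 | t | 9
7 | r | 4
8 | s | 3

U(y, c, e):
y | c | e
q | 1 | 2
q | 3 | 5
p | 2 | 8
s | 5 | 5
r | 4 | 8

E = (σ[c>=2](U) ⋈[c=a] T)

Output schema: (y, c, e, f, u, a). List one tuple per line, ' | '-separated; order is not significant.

Per-node cardinality:
  U → 5
  σ[c>=2](U) → 4
  T → 5
  (σ[c>=2](U) ⋈[c=a] T) → 2

== RESULT ==
y | c | e | f | u | a
q | 3 | 5 | 8 | s | 3
r | 4 | 8 | 7 | r | 4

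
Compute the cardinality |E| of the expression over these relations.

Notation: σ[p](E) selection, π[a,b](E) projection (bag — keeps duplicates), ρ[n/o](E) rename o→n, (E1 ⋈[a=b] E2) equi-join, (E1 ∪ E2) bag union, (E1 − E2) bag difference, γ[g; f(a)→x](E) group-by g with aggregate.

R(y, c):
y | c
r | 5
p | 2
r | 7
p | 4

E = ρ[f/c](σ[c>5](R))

Stepwise |·|:
  R → 4
  σ[c>5](R) → 1
  ρ[f/c](σ[c>5](R)) → 1

|E| = 1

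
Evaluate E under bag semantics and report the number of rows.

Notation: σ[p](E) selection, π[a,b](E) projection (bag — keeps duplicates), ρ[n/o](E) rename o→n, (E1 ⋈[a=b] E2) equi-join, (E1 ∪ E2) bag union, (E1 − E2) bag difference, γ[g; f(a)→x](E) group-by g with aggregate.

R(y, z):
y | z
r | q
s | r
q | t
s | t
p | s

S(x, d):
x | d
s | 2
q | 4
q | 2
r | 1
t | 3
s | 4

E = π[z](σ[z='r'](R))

Stepwise |·|:
  R → 5
  σ[z='r'](R) → 1
  π[z](σ[z='r'](R)) → 1

|E| = 1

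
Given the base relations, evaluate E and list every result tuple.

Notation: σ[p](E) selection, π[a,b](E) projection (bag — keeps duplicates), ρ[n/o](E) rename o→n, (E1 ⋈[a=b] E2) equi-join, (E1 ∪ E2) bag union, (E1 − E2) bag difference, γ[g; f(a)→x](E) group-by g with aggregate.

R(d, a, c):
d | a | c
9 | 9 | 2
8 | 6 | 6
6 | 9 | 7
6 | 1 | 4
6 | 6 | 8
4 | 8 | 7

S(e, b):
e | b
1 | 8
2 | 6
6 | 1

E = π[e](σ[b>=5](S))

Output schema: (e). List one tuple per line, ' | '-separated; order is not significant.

Per-node cardinality:
  S → 3
  σ[b>=5](S) → 2
  π[e](σ[b>=5](S)) → 2

== RESULT ==
e
1
2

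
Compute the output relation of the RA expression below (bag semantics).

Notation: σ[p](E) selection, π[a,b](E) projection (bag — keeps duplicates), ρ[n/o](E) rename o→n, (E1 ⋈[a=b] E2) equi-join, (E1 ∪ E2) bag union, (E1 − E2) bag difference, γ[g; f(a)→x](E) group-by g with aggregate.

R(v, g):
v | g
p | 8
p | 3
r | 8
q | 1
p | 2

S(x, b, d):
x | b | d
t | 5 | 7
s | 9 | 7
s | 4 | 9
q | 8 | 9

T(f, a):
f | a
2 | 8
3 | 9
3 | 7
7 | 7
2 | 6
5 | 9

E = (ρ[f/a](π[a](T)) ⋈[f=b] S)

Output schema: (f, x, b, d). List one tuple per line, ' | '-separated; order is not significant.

Per-node cardinality:
  T → 6
  π[a](T) → 6
  ρ[f/a](π[a](T)) → 6
  S → 4
  (ρ[f/a](π[a](T)) ⋈[f=b] S) → 3

== RESULT ==
f | x | b | d
8 | q | 8 | 9
9 | s | 9 | 7
9 | s | 9 | 7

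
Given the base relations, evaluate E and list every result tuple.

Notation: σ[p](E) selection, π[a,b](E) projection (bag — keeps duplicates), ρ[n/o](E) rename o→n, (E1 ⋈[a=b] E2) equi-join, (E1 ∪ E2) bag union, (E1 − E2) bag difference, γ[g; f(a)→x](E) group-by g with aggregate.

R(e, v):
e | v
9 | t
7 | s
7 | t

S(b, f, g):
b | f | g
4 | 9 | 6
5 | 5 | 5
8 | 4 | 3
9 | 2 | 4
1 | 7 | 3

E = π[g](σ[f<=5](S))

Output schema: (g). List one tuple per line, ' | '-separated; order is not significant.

Row counts bottom-up:
  S → 5
  σ[f<=5](S) → 3
  π[g](σ[f<=5](S)) → 3

== RESULT ==
g
3
4
5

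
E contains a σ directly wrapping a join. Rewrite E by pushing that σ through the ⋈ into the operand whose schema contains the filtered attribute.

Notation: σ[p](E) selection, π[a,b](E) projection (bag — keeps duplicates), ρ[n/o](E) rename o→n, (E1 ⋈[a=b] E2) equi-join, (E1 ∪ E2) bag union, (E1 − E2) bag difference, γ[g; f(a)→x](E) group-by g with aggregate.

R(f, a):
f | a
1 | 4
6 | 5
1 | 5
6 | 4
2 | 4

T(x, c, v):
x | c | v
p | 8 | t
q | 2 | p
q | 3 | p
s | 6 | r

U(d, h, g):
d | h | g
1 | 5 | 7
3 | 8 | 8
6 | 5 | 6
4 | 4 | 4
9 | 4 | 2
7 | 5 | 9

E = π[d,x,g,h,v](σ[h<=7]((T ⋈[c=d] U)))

σ filters on h, owned by the right side.
E' = π[d,x,g,h,v]((T ⋈[c=d] σ[h<=7](U)))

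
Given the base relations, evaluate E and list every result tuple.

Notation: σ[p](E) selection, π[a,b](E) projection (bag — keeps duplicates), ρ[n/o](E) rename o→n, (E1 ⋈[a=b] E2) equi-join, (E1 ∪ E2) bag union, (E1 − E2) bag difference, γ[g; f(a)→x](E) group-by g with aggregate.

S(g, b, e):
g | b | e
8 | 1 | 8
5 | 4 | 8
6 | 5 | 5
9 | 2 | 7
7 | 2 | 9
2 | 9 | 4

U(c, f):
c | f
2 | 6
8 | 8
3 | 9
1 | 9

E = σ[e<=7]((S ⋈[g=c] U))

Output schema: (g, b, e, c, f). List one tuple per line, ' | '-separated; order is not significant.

Subexpression sizes:
  S → 6
  U → 4
  (S ⋈[g=c] U) → 2
  σ[e<=7]((S ⋈[g=c] U)) → 1

== RESULT ==
g | b | e | c | f
2 | 9 | 4 | 2 | 6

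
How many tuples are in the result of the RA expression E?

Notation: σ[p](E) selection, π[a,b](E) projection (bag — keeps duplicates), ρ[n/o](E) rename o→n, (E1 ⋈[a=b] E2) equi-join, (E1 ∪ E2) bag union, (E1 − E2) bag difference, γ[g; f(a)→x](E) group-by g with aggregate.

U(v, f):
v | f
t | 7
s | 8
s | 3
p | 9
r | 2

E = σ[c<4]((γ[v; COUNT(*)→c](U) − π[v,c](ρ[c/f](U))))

Row counts bottom-up:
  U → 5
  γ[v; COUNT(*)→c](U) → 4
  U → 5
  ρ[c/f](U) → 5
  π[v,c](ρ[c/f](U)) → 5
  (γ[v; COUNT(*)→c](U) − π[v,c](ρ[c/f](U))) → 4
  σ[c<4]((γ[v; COUNT(*)→c](U) − π[v,c](ρ[c/f](U)))) → 4

|E| = 4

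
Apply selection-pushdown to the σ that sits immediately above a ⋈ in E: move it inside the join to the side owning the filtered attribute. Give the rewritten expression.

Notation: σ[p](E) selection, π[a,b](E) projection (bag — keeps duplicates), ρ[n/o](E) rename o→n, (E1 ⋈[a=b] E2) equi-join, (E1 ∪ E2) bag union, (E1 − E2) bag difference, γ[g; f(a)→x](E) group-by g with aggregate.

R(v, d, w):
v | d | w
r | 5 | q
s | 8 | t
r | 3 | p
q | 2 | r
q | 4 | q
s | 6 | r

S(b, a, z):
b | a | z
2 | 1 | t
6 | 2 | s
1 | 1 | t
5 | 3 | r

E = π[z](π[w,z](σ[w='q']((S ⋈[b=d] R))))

σ filters on w, owned by the right side.
E' = π[z](π[w,z]((S ⋈[b=d] σ[w='q'](R))))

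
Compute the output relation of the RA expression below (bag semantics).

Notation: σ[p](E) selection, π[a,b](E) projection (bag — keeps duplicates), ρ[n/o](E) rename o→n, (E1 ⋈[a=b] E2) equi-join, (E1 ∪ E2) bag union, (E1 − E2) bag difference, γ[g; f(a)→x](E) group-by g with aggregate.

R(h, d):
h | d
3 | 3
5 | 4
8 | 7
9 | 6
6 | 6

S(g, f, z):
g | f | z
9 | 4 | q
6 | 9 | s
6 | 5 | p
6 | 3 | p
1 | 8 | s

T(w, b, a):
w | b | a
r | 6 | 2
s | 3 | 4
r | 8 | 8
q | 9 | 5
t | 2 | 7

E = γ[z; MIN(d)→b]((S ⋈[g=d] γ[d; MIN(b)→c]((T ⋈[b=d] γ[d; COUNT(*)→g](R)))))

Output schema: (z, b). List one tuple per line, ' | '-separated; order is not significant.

Per-node cardinality:
  S → 5
  T → 5
  R → 5
  γ[d; COUNT(*)→g](R) → 4
  (T ⋈[b=d] γ[d; COUNT(*)→g](R)) → 2
  γ[d; MIN(b)→c]((T ⋈[b=d] γ[d; COUNT(*)→g](R))) → 2
  (S ⋈[g=d] γ[d; MIN(b)→c]((T ⋈[b=d] γ[d; COUNT(*)→g](R)))) → 3
  γ[z; MIN(d)→b]((S ⋈[g=d] γ[d; MIN(b)→c]((T ⋈[b=d] γ[d; COUNT(*)→g](R))))) → 2

== RESULT ==
z | b
p | 6
s | 6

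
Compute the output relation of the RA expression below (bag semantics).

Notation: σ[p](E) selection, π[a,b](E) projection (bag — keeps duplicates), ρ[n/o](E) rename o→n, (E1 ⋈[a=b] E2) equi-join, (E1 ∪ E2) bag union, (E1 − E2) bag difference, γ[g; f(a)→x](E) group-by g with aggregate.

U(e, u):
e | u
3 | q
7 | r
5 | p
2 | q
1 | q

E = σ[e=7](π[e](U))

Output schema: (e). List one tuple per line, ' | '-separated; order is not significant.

Row counts bottom-up:
  U → 5
  π[e](U) → 5
  σ[e=7](π[e](U)) → 1

== RESULT ==
e
7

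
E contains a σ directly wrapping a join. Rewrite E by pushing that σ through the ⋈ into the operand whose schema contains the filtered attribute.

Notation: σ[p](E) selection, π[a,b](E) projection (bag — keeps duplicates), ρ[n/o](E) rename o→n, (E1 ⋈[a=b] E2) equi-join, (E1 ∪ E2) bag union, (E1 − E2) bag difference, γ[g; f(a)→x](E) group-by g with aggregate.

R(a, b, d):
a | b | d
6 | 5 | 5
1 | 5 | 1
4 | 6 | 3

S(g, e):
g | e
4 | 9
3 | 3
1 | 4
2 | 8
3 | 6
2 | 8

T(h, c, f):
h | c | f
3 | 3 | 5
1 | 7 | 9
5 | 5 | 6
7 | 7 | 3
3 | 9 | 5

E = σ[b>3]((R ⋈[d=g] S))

σ filters on b, owned by the left side.
E' = (σ[b>3](R) ⋈[d=g] S)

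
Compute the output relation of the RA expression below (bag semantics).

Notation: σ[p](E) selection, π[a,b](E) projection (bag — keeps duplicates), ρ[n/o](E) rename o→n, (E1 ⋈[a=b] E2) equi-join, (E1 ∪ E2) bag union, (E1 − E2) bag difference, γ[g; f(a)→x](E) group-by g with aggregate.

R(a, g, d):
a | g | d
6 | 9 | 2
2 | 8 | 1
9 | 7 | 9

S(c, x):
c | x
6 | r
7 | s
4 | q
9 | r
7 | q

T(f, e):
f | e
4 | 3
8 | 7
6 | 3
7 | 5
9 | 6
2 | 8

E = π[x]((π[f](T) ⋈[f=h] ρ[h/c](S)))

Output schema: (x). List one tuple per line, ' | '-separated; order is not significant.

Stepwise |·|:
  T → 6
  π[f](T) → 6
  S → 5
  ρ[h/c](S) → 5
  (π[f](T) ⋈[f=h] ρ[h/c](S)) → 5
  π[x]((π[f](T) ⋈[f=h] ρ[h/c](S))) → 5

== RESULT ==
x
q
q
r
r
s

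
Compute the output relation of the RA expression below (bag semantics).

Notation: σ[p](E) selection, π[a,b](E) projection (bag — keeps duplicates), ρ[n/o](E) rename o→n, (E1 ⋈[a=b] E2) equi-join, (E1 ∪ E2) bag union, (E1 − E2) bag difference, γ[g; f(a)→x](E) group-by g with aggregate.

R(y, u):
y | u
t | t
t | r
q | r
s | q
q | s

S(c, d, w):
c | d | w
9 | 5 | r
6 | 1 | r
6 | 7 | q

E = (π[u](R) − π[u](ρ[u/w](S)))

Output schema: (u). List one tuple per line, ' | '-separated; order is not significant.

Stepwise |·|:
  R → 5
  π[u](R) → 5
  S → 3
  ρ[u/w](S) → 3
  π[u](ρ[u/w](S)) → 3
  (π[u](R) − π[u](ρ[u/w](S))) → 2

== RESULT ==
u
s
t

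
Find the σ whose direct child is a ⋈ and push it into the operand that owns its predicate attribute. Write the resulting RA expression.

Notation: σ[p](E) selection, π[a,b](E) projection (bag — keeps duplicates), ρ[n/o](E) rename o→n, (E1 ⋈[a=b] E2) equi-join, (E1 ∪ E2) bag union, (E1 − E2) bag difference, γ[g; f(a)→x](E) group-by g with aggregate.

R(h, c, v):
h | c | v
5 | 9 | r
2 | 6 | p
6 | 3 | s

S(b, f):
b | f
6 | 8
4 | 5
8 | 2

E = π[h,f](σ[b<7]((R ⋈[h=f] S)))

σ filters on b, owned by the right side.
E' = π[h,f]((R ⋈[h=f] σ[b<7](S)))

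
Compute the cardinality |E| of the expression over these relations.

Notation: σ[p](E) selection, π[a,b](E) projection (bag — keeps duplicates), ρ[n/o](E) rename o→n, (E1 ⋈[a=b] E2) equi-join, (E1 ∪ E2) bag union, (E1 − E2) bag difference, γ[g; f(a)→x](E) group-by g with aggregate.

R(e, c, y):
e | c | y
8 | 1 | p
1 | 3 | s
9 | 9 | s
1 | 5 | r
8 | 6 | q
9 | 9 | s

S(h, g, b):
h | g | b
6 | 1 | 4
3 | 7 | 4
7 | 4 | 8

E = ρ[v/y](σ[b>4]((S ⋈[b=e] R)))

Subexpression sizes:
  S → 3
  R → 6
  (S ⋈[b=e] R) → 2
  σ[b>4]((S ⋈[b=e] R)) → 2
  ρ[v/y](σ[b>4]((S ⋈[b=e] R))) → 2

|E| = 2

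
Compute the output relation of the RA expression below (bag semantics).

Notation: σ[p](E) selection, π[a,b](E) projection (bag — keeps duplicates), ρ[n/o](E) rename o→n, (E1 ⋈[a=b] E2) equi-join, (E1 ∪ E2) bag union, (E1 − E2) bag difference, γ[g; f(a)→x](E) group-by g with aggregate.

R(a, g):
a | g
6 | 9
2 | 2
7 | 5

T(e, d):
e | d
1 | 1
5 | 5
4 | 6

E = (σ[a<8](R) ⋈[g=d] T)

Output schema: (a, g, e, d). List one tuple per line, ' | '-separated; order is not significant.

Per-node cardinality:
  R → 3
  σ[a<8](R) → 3
  T → 3
  (σ[a<8](R) ⋈[g=d] T) → 1

== RESULT ==
a | g | e | d
7 | 5 | 5 | 5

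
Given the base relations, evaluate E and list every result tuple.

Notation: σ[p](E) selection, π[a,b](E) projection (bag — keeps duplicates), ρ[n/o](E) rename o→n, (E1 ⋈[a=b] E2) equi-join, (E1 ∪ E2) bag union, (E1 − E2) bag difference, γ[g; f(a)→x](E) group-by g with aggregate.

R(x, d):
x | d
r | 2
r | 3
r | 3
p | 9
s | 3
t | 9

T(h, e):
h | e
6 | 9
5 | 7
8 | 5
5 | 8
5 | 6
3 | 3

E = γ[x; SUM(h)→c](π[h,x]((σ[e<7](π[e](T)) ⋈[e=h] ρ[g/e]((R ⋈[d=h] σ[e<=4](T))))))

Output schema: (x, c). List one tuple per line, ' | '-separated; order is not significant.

Subexpression sizes:
  T → 6
  π[e](T) → 6
  σ[e<7](π[e](T)) → 3
  R → 6
  T → 6
  σ[e<=4](T) → 1
  (R ⋈[d=h] σ[e<=4](T)) → 3
  ρ[g/e]((R ⋈[d=h] σ[e<=4](T))) → 3
  (σ[e<7](π[e](T)) ⋈[e=h] ρ[g/e]((R ⋈[d=h] σ[e<=4](T)))) → 3
  π[h,x]((σ[e<7](π[e](T)) ⋈[e=h] ρ[g/e]((R ⋈[d=h] σ[e<=4](T))))) → 3
  γ[x; SUM(h)→c](π[h,x]((σ[e<7](π[e](T)) ⋈[e=h] ρ[g/e]((R ⋈[d=h] σ[e<=4](T)))))) → 2

== RESULT ==
x | c
r | 6
s | 3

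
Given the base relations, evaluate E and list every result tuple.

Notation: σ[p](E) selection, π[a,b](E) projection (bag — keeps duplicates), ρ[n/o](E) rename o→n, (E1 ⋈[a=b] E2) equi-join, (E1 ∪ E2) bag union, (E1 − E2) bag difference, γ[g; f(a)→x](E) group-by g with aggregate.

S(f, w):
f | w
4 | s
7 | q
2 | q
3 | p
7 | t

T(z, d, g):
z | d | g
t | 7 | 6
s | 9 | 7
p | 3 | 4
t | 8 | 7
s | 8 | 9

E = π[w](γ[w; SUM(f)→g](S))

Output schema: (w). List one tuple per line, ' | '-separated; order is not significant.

Row counts bottom-up:
  S → 5
  γ[w; SUM(f)→g](S) → 4
  π[w](γ[w; SUM(f)→g](S)) → 4

== RESULT ==
w
p
q
s
t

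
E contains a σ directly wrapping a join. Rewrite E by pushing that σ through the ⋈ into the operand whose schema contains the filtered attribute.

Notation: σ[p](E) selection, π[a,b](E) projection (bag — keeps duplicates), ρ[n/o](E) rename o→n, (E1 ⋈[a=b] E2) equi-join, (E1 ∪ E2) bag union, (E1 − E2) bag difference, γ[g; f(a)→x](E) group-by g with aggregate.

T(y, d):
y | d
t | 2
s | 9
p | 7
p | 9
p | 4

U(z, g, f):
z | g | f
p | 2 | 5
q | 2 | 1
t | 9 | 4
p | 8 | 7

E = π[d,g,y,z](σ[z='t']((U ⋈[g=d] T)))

σ filters on z, owned by the left side.
E' = π[d,g,y,z]((σ[z='t'](U) ⋈[g=d] T))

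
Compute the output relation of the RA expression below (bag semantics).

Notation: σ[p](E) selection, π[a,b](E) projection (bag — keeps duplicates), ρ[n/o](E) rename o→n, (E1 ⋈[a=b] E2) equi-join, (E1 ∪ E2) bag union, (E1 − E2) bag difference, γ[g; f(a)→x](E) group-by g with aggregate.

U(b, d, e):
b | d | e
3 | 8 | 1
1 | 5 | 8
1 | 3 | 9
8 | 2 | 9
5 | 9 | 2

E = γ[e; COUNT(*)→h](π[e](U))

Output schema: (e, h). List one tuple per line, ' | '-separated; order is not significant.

Per-node cardinality:
  U → 5
  π[e](U) → 5
  γ[e; COUNT(*)→h](π[e](U)) → 4

== RESULT ==
e | h
1 | 1
2 | 1
8 | 1
9 | 2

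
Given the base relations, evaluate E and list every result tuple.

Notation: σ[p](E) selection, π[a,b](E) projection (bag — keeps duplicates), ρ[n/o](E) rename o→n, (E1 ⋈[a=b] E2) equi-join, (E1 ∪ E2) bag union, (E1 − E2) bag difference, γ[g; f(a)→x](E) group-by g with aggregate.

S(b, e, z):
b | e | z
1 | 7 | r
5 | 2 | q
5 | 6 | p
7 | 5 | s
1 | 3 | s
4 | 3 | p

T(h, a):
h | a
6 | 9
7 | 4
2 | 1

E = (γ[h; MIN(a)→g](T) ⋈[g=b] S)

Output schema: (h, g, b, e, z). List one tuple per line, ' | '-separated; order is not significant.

Per-node cardinality:
  T → 3
  γ[h; MIN(a)→g](T) → 3
  S → 6
  (γ[h; MIN(a)→g](T) ⋈[g=b] S) → 3

== RESULT ==
h | g | b | e | z
2 | 1 | 1 | 3 | s
2 | 1 | 1 | 7 | r
7 | 4 | 4 | 3 | p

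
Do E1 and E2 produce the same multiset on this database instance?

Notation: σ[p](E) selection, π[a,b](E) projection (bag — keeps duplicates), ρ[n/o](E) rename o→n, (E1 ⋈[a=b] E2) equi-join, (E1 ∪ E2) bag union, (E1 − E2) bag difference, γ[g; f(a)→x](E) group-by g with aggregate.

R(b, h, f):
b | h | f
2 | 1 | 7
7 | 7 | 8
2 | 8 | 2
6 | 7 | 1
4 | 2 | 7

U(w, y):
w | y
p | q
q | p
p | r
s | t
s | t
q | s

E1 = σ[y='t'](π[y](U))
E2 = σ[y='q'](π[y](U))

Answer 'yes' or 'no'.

E1 per-node cardinality:
  U → 6
  π[y](U) → 6
  σ[y='t'](π[y](U)) → 2
E2 per-node cardinality:
  U → 6
  π[y](U) → 6
  σ[y='q'](π[y](U)) → 1

E1 result:
y
t
t
E2 result:
y
q
Witness: ('t',) appears 2× in E1 but 0× in E2.

no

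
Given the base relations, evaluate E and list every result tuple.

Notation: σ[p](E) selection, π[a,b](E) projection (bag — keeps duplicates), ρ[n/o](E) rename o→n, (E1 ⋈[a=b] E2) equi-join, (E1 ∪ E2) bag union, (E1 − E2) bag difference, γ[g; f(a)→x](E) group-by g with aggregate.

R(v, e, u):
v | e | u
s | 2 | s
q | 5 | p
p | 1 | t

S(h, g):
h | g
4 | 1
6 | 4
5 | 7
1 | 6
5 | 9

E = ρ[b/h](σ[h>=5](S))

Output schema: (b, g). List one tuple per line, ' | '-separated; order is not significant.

Subexpression sizes:
  S → 5
  σ[h>=5](S) → 3
  ρ[b/h](σ[h>=5](S)) → 3

== RESULT ==
b | g
5 | 7
5 | 9
6 | 4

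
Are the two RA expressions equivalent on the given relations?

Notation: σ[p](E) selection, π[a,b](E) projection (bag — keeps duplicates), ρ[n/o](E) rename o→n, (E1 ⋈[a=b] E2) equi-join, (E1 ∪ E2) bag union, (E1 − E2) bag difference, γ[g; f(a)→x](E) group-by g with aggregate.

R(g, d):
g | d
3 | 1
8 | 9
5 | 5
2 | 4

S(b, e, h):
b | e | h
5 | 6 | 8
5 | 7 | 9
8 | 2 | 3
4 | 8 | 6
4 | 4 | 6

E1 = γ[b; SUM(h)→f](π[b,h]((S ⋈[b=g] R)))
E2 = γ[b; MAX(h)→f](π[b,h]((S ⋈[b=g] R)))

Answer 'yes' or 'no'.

E1 subexpression sizes:
  S → 5
  R → 4
  (S ⋈[b=g] R) → 3
  π[b,h]((S ⋈[b=g] R)) → 3
  γ[b; SUM(h)→f](π[b,h]((S ⋈[b=g] R))) → 2
E2 subexpression sizes:
  S → 5
  R → 4
  (S ⋈[b=g] R) → 3
  π[b,h]((S ⋈[b=g] R)) → 3
  γ[b; MAX(h)→f](π[b,h]((S ⋈[b=g] R))) → 2

E1 result:
b | f
5 | 17
8 | 3
E2 result:
b | f
5 | 9
8 | 3
Witness: (5, 9) appears 0× in E1 but 1× in E2.

no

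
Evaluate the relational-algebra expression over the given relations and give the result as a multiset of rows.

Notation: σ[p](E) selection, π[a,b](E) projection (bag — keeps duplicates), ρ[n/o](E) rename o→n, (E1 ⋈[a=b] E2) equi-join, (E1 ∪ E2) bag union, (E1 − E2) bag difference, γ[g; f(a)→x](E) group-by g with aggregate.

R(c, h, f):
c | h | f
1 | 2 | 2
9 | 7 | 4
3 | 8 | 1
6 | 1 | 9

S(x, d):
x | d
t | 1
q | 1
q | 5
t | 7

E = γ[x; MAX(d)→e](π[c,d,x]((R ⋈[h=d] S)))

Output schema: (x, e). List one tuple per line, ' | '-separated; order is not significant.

Row counts bottom-up:
  R → 4
  S → 4
  (R ⋈[h=d] S) → 3
  π[c,d,x]((R ⋈[h=d] S)) → 3
  γ[x; MAX(d)→e](π[c,d,x]((R ⋈[h=d] S))) → 2

== RESULT ==
x | e
q | 1
t | 7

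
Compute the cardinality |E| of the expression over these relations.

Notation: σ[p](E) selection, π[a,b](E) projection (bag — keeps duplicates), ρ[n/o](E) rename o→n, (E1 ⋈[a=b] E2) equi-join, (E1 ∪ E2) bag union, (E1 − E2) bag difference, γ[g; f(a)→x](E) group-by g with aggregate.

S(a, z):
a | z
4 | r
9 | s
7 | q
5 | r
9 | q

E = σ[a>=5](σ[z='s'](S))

Subexpression sizes:
  S → 5
  σ[z='s'](S) → 1
  σ[a>=5](σ[z='s'](S)) → 1

|E| = 1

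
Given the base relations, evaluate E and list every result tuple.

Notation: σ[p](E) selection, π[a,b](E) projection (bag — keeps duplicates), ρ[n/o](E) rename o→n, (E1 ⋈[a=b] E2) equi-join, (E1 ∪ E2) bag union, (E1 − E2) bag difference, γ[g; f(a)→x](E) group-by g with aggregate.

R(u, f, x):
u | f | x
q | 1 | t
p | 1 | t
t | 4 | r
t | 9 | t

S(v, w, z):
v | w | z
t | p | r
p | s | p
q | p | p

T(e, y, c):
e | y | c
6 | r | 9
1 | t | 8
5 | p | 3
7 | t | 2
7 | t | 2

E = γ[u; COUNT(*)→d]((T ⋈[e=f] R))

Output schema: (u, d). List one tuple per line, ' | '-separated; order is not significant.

Subexpression sizes:
  T → 5
  R → 4
  (T ⋈[e=f] R) → 2
  γ[u; COUNT(*)→d]((T ⋈[e=f] R)) → 2

== RESULT ==
u | d
p | 1
q | 1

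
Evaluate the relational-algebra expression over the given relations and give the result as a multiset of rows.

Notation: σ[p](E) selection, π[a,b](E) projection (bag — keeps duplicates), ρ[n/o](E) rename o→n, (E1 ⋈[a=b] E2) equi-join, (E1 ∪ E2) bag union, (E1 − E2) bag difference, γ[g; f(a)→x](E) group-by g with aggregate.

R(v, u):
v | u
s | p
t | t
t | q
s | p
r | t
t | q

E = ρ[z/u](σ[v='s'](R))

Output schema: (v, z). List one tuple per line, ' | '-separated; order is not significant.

Subexpression sizes:
  R → 6
  σ[v='s'](R) → 2
  ρ[z/u](σ[v='s'](R)) → 2

== RESULT ==
v | z
s | p
s | p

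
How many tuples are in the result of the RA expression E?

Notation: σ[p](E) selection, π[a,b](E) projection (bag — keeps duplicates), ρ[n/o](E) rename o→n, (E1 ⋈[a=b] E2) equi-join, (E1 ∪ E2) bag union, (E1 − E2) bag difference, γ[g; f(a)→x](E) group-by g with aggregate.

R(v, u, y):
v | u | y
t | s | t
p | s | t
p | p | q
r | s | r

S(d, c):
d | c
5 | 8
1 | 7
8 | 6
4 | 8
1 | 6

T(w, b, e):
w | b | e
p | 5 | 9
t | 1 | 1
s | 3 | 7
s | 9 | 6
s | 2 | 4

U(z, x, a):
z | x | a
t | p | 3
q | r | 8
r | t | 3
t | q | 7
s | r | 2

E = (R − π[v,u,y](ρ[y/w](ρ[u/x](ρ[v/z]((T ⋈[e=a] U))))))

Stepwise |·|:
  R → 4
  T → 5
  U → 5
  (T ⋈[e=a] U) → 1
  ρ[v/z]((T ⋈[e=a] U)) → 1
  ρ[u/x](ρ[v/z]((T ⋈[e=a] U))) → 1
  ρ[y/w](ρ[u/x](ρ[v/z]((T ⋈[e=a] U)))) → 1
  π[v,u,y](ρ[y/w](ρ[u/x](ρ[v/z]((T ⋈[e=a] U))))) → 1
  (R − π[v,u,y](ρ[y/w](ρ[u/x](ρ[v/z]((T ⋈[e=a] U)))))) → 4

|E| = 4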